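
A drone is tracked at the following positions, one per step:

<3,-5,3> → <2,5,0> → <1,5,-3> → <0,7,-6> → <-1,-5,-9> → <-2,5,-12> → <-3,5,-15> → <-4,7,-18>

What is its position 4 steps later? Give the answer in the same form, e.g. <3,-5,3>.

<-8,7,-30>

The first coordinate changes by -1 each step, so at step 11 it is 3 + 11·(-1) = -8.
The second coordinate repeats the cycle [-5, 5, 5, 7] with period 4; step 11 mod 4 = 3, giving 7.
The third coordinate changes by -3 each step, so at step 11 it is 3 + 11·(-3) = -30.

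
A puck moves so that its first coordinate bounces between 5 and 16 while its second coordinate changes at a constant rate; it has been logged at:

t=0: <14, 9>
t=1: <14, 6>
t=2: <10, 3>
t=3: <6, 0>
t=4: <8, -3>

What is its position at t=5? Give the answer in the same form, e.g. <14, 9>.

<12, -6>

The first coordinate travels 4 per step and bounces off the walls at 5 and 16.
  step 5: 8 → 12
The second coordinate changes by -3 each step: at step 5 it is -6.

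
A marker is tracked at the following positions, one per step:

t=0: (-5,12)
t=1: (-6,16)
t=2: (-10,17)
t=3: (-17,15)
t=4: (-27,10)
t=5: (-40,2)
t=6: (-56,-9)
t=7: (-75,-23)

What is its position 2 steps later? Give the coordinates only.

(-122,-60)

Successive displacements: (-1,+4), (-4,+1), (-7,-2), (-10,-5), (-13,-8), (-16,-11), (-19,-14) — each changes by (-3,-3).
step 8: (-75,-23) + (-22,-17) → (-97,-40)
step 9: (-97,-40) + (-25,-20) → (-122,-60)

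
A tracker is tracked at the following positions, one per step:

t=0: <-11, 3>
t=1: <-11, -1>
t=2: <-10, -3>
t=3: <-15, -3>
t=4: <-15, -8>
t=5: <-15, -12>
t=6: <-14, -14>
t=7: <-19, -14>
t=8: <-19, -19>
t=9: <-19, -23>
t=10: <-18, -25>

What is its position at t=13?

The moves between consecutive positions are <+0, -4>, <+1, -2>, <-5, +0>, <+0, -5>, <+0, -4>, <+1, -2>, <-5, +0>, <+0, -5>, <+0, -4>, <+1, -2>; they repeat the 4-cycle [<+0, -4>, <+1, -2>, <-5, +0>, <+0, -5>].
step 11: apply <-5, +0> → <-23, -25>
step 12: apply <+0, -5> → <-23, -30>
step 13: apply <+0, -4> → <-23, -34>

<-23, -34>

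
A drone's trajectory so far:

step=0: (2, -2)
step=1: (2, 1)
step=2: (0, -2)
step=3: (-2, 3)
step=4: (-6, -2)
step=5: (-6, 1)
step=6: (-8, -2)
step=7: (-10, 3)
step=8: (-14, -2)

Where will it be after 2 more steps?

The moves between consecutive positions are (+0, +3), (-2, -3), (-2, +5), (-4, -5), (+0, +3), (-2, -3), (-2, +5), (-4, -5); they repeat the 4-cycle [(+0, +3), (-2, -3), (-2, +5), (-4, -5)].
step 9: apply (+0, +3) → (-14, 1)
step 10: apply (-2, -3) → (-16, -2)

(-16, -2)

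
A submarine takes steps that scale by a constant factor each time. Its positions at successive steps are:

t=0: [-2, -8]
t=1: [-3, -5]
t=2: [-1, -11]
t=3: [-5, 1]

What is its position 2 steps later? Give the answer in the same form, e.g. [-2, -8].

Consecutive displacements [-1, +3], [+2, -6], [-4, +12] scale by a factor of -2 each step.
step 4: [-5, 1] + [+8, -24] → [3, -23]
step 5: [3, -23] + [-16, +48] → [-13, 25]

[-13, 25]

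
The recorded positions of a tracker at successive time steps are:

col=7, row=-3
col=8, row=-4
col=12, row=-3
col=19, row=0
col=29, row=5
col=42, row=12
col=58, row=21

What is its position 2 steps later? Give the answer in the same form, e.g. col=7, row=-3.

Taking differences between consecutive positions: (+1,-1), (+4,+1), (+7,+3), (+10,+5), (+13,+7), (+16,+9). These grow by (+3,+2) each step.
step 7: col=58, row=21 + (+19,+11) → col=77, row=32
step 8: col=77, row=32 + (+22,+13) → col=99, row=45

col=99, row=45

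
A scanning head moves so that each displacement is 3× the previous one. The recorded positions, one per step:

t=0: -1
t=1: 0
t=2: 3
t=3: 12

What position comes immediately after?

The jumps are +1, +3, +9 — a geometric progression with ratio 3.
step 4: 12 + 27 → 39

39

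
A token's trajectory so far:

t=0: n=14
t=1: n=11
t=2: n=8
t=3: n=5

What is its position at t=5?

The position changes by -3 every step.
step 4: 5 − 3 → n=2
step 5: 2 − 3 → n=-1

n=-1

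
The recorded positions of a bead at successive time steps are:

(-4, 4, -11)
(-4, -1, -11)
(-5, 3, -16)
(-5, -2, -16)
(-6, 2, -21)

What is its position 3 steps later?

(-7, -4, -26)

Differencing gives (+0, -5, +0), (-1, +4, -5), (+0, -5, +0), (-1, +4, -5). This is the pattern (+0, -5, +0), (-1, +4, -5) repeated.
step 5: apply (+0, -5, +0) → (-6, -3, -21)
step 6: apply (-1, +4, -5) → (-7, 1, -26)
step 7: apply (+0, -5, +0) → (-7, -4, -26)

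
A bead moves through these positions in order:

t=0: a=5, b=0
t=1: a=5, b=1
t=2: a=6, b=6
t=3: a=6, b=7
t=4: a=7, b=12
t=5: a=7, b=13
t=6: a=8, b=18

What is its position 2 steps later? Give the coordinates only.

The moves between consecutive positions are (+0, +1), (+1, +5), (+0, +1), (+1, +5), (+0, +1), (+1, +5); they repeat the 2-cycle [(+0, +1), (+1, +5)].
step 7: apply (+0, +1) → a=8, b=19
step 8: apply (+1, +5) → a=9, b=24

a=9, b=24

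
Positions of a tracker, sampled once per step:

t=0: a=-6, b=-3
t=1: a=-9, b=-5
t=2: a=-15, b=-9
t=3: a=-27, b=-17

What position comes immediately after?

The jumps are (-3, -2), (-6, -4), (-12, -8) — a geometric progression with ratio 2.
step 4: a=-27, b=-17 + (-24, -16) → a=-51, b=-33

a=-51, b=-33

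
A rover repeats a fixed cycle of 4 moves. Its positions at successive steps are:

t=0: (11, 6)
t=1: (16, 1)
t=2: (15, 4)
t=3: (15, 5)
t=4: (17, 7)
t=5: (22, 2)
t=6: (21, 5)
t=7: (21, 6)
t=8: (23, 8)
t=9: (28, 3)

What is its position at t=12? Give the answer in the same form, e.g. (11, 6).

The moves between consecutive positions are (+5, -5), (-1, +3), (+0, +1), (+2, +2), (+5, -5), (-1, +3), (+0, +1), (+2, +2), (+5, -5); they repeat the 4-cycle [(+5, -5), (-1, +3), (+0, +1), (+2, +2)].
step 10: apply (-1, +3) → (27, 6)
step 11: apply (+0, +1) → (27, 7)
step 12: apply (+2, +2) → (29, 9)

(29, 9)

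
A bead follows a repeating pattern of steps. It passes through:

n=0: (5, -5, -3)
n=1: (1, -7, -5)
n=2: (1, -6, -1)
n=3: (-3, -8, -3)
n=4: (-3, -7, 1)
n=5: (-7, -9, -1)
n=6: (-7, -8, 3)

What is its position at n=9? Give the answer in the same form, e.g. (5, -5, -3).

(-15, -11, 3)

Step-to-step displacements: (-4, -2, -2), (+0, +1, +4), (-4, -2, -2), (+0, +1, +4), (-4, -2, -2), (+0, +1, +4) — a repeating cycle of length 2.
step 7: apply (-4, -2, -2) → (-11, -10, 1)
step 8: apply (+0, +1, +4) → (-11, -9, 5)
step 9: apply (-4, -2, -2) → (-15, -11, 3)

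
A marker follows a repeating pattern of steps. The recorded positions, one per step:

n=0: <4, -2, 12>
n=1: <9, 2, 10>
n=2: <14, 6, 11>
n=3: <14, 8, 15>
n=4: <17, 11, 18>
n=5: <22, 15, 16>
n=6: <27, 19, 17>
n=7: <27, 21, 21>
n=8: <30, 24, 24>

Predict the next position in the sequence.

Differencing gives <+5, +4, -2>, <+5, +4, +1>, <+0, +2, +4>, <+3, +3, +3>, <+5, +4, -2>, <+5, +4, +1>, <+0, +2, +4>, <+3, +3, +3>. This is the pattern <+5, +4, -2>, <+5, +4, +1>, <+0, +2, +4>, <+3, +3, +3> repeated.
step 9: apply <+5, +4, -2> → <35, 28, 22>

<35, 28, 22>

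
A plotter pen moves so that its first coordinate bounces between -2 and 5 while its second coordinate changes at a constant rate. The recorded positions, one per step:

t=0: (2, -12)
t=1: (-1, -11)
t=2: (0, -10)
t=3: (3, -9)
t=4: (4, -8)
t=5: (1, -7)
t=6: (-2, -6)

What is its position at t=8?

(4, -4)

The first coordinate reflects between -2 and 5, moving 3 per step.
  step 7: -2 → 1
  step 8: 1 → 4
The second coordinate changes by +1 each step: at step 8 it is -4.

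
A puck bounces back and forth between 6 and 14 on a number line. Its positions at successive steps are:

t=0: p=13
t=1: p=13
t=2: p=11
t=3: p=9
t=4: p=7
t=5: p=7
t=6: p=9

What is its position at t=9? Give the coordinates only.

p=13

The value reflects between 6 and 14, moving 2 per step.
  step 7: 9 → 11
  step 8: 11 → 13
  step 9: 13 → 13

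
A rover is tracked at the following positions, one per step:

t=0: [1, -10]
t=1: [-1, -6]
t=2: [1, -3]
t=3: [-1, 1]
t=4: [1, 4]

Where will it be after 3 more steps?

[-1, 15]

Differencing gives [-2, +4], [+2, +3], [-2, +4], [+2, +3]. This is the pattern [-2, +4], [+2, +3] repeated.
step 5: apply [-2, +4] → [-1, 8]
step 6: apply [+2, +3] → [1, 11]
step 7: apply [-2, +4] → [-1, 15]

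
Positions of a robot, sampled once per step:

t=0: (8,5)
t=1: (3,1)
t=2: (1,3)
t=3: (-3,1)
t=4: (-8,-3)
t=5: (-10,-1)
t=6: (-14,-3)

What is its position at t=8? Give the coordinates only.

(-21,-5)

The moves between consecutive positions are (-5,-4), (-2,+2), (-4,-2), (-5,-4), (-2,+2), (-4,-2); they repeat the 3-cycle [(-5,-4), (-2,+2), (-4,-2)].
step 7: apply (-5,-4) → (-19,-7)
step 8: apply (-2,+2) → (-21,-5)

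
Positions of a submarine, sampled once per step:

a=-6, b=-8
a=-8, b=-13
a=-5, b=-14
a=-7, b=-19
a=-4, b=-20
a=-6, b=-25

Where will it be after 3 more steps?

Differencing gives (-2,-5), (+3,-1), (-2,-5), (+3,-1), (-2,-5). This is the pattern (-2,-5), (+3,-1) repeated.
step 6: apply (+3,-1) → a=-3, b=-26
step 7: apply (-2,-5) → a=-5, b=-31
step 8: apply (+3,-1) → a=-2, b=-32

a=-2, b=-32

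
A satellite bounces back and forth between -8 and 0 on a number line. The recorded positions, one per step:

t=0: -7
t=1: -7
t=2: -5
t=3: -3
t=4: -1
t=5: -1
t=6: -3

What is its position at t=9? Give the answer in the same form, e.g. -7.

-7

The value reflects between -8 and 0, moving 2 per step.
  step 7: -3 → -5
  step 8: -5 → -7
  step 9: -7 → -7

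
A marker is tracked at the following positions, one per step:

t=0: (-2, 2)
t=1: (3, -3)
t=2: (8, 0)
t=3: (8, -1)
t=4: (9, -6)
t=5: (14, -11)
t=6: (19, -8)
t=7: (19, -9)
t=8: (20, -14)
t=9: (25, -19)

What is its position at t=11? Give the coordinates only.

The moves between consecutive positions are (+5, -5), (+5, +3), (+0, -1), (+1, -5), (+5, -5), (+5, +3), (+0, -1), (+1, -5), (+5, -5); they repeat the 4-cycle [(+5, -5), (+5, +3), (+0, -1), (+1, -5)].
step 10: apply (+5, +3) → (30, -16)
step 11: apply (+0, -1) → (30, -17)

(30, -17)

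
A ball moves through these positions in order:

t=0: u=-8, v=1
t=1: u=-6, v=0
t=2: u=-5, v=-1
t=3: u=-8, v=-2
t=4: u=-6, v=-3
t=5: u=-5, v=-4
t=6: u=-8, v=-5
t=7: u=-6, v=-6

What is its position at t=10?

U: cycles through -8, -6, -5 every 3 steps. Step 10 lands at position 1 of the cycle → -6.
V: linear, -1 per step → -9 at step 10.

u=-6, v=-9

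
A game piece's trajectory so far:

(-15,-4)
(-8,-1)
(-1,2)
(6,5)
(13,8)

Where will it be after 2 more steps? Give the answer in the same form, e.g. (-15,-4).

The position changes by (+7,+3) every step.
step 5: (13,8) + (+7,+3) → (20,11)
step 6: (20,11) + (+7,+3) → (27,14)

(27,14)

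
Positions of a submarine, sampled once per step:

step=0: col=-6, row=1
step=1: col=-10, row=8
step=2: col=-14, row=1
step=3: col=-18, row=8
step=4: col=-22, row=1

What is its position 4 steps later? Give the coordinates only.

Col: linear, -4 per step → -38 at step 8.
Row: cycles through 1, 8 every 2 steps. Step 8 lands at position 0 of the cycle → 1.

col=-38, row=1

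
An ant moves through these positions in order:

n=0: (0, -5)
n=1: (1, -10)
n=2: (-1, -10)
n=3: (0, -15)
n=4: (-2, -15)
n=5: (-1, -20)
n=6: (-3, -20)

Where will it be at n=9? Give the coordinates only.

Differencing gives (+1, -5), (-2, +0), (+1, -5), (-2, +0), (+1, -5), (-2, +0). This is the pattern (+1, -5), (-2, +0) repeated.
step 7: apply (+1, -5) → (-2, -25)
step 8: apply (-2, +0) → (-4, -25)
step 9: apply (+1, -5) → (-3, -30)

(-3, -30)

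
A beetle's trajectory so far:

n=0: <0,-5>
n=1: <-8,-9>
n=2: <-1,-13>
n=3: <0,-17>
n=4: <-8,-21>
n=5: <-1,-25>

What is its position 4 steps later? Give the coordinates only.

<0,-41>

First: cycles through 0, -8, -1 every 3 steps. Step 9 lands at position 0 of the cycle → 0.
Second: linear, -4 per step → -41 at step 9.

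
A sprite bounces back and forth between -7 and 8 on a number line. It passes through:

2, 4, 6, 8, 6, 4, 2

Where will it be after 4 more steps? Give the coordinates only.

-6

The value travels 2 per step and bounces off the walls at -7 and 8.
  step 7: 2 → 0
  step 8: 0 → -2
  step 9: -2 → -4
  step 10: -4 → -6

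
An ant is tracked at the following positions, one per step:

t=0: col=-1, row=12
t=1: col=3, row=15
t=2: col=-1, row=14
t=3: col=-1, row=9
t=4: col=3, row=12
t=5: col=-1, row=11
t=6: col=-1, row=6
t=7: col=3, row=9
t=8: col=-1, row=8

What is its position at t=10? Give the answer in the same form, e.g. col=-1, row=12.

Differencing gives (+4, +3), (-4, -1), (+0, -5), (+4, +3), (-4, -1), (+0, -5), (+4, +3), (-4, -1). This is the pattern (+4, +3), (-4, -1), (+0, -5) repeated.
step 9: apply (+0, -5) → col=-1, row=3
step 10: apply (+4, +3) → col=3, row=6

col=3, row=6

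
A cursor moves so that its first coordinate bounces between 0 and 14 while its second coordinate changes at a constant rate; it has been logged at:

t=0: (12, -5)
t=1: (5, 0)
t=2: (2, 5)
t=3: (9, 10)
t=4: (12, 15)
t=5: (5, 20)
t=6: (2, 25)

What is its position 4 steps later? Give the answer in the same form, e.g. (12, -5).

The first coordinate reflects between 0 and 14, moving 7 per step.
  step 7: 2 → 9
  step 8: 9 → 12
  step 9: 12 → 5
  step 10: 5 → 2
The second coordinate changes by +5 each step: at step 10 it is 45.

(2, 45)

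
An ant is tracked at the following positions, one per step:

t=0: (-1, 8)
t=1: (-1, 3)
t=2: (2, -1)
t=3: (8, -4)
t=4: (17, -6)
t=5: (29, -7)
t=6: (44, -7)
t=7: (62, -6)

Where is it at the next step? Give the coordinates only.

First differences are (+0, -5), (+3, -4), (+6, -3), (+9, -2), (+12, -1), (+15, +0), (+18, +1); their common second difference is (+3, +1) (constant acceleration).
step 8: (62, -6) + (+21, +2) → (83, -4)

(83, -4)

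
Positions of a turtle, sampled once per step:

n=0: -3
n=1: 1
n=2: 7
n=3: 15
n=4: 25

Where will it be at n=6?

51

Successive displacements: +4, +6, +8, +10 — each changes by +2.
step 5: 25 + 12 → 37
step 6: 37 + 14 → 51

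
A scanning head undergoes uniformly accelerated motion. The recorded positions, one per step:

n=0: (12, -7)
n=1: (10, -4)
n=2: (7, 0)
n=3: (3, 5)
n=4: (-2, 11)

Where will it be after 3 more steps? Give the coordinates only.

First differences are (-2, +3), (-3, +4), (-4, +5), (-5, +6); their common second difference is (-1, +1) (constant acceleration).
step 5: (-2, 11) + (-6, +7) → (-8, 18)
step 6: (-8, 18) + (-7, +8) → (-15, 26)
step 7: (-15, 26) + (-8, +9) → (-23, 35)

(-23, 35)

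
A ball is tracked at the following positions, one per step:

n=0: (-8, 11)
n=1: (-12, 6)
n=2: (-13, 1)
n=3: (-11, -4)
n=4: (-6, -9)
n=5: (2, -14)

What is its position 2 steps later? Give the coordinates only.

(27, -24)

First differences are (-4, -5), (-1, -5), (+2, -5), (+5, -5), (+8, -5); their common second difference is (+3, +0) (constant acceleration).
step 6: (2, -14) + (+11, -5) → (13, -19)
step 7: (13, -19) + (+14, -5) → (27, -24)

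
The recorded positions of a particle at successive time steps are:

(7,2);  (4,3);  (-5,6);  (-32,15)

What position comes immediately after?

Consecutive displacements (-3,+1), (-9,+3), (-27,+9) scale by a factor of 3 each step.
step 4: (-32,15) + (-81,+27) → (-113,42)

(-113,42)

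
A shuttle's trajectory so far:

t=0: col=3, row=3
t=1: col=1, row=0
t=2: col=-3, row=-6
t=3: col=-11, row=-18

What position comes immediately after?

Step-to-step displacements: (-2,-3), (-4,-6), (-8,-12); each is 2× the previous.
step 4: col=-11, row=-18 + (-16,-24) → col=-27, row=-42

col=-27, row=-42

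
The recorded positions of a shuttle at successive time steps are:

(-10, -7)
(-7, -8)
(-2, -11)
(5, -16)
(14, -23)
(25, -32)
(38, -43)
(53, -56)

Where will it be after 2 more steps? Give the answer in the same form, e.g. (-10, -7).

Successive displacements: (+3, -1), (+5, -3), (+7, -5), (+9, -7), (+11, -9), (+13, -11), (+15, -13) — each changes by (+2, -2).
step 8: (53, -56) + (+17, -15) → (70, -71)
step 9: (70, -71) + (+19, -17) → (89, -88)

(89, -88)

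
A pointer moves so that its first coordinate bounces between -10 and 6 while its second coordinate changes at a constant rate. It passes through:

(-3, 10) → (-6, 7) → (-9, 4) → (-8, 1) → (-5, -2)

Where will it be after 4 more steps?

(5, -14)

The first coordinate travels 3 per step and bounces off the walls at -10 and 6.
  step 5: -5 → -2
  step 6: -2 → 1
  step 7: 1 → 4
  step 8: 4 → 5
The second coordinate changes by -3 each step: at step 8 it is -14.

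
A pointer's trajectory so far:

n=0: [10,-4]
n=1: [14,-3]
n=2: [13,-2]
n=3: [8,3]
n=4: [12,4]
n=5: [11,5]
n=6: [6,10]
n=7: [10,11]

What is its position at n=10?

[8,18]

The moves between consecutive positions are [+4,+1], [-1,+1], [-5,+5], [+4,+1], [-1,+1], [-5,+5], [+4,+1]; they repeat the 3-cycle [[+4,+1], [-1,+1], [-5,+5]].
step 8: apply [-1,+1] → [9,12]
step 9: apply [-5,+5] → [4,17]
step 10: apply [+4,+1] → [8,18]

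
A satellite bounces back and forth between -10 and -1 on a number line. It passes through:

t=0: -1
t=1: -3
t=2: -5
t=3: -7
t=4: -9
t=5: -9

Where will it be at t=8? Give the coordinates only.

The value travels 2 per step and bounces off the walls at -10 and -1.
  step 6: -9 → -7
  step 7: -7 → -5
  step 8: -5 → -3

-3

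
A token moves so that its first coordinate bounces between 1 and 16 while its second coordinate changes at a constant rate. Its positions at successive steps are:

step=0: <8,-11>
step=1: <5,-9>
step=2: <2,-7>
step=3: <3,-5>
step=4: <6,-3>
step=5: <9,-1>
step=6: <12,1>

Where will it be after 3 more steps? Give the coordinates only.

The first coordinate travels 3 per step and bounces off the walls at 1 and 16.
  step 7: 12 → 15
  step 8: 15 → 14
  step 9: 14 → 11
The second coordinate changes by +2 each step: at step 9 it is 7.

<11,7>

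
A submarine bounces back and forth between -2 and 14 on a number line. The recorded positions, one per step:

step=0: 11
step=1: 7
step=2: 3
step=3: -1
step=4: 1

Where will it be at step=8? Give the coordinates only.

The value travels 4 per step and bounces off the walls at -2 and 14.
  step 5: 1 → 5
  step 6: 5 → 9
  step 7: 9 → 13
  step 8: 13 → 11

11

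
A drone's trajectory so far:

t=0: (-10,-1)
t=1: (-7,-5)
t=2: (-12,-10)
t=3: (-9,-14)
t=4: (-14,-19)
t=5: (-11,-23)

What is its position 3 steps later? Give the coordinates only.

(-18,-37)

The moves between consecutive positions are (+3,-4), (-5,-5), (+3,-4), (-5,-5), (+3,-4); they repeat the 2-cycle [(+3,-4), (-5,-5)].
step 6: apply (-5,-5) → (-16,-28)
step 7: apply (+3,-4) → (-13,-32)
step 8: apply (-5,-5) → (-18,-37)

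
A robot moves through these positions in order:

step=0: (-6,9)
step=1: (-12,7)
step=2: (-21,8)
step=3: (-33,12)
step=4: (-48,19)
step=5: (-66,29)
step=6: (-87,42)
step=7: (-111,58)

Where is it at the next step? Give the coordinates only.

(-138,77)

First differences are (-6,-2), (-9,+1), (-12,+4), (-15,+7), (-18,+10), (-21,+13), (-24,+16); their common second difference is (-3,+3) (constant acceleration).
step 8: (-111,58) + (-27,+19) → (-138,77)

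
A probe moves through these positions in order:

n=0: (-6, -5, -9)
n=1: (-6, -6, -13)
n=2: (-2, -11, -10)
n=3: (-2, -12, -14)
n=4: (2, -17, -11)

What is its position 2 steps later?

Step-to-step displacements: (+0, -1, -4), (+4, -5, +3), (+0, -1, -4), (+4, -5, +3) — a repeating cycle of length 2.
step 5: apply (+0, -1, -4) → (2, -18, -15)
step 6: apply (+4, -5, +3) → (6, -23, -12)

(6, -23, -12)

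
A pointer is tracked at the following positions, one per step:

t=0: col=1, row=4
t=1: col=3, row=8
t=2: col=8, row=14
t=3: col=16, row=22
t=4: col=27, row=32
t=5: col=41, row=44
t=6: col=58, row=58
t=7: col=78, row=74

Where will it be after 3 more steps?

Taking differences between consecutive positions: (+2,+4), (+5,+6), (+8,+8), (+11,+10), (+14,+12), (+17,+14), (+20,+16). These grow by (+3,+2) each step.
step 8: col=78, row=74 + (+23,+18) → col=101, row=92
step 9: col=101, row=92 + (+26,+20) → col=127, row=112
step 10: col=127, row=112 + (+29,+22) → col=156, row=134

col=156, row=134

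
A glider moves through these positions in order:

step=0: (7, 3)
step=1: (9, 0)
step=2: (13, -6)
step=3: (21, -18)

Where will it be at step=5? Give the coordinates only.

The jumps are (+2, -3), (+4, -6), (+8, -12) — a geometric progression with ratio 2.
step 4: (21, -18) + (+16, -24) → (37, -42)
step 5: (37, -42) + (+32, -48) → (69, -90)

(69, -90)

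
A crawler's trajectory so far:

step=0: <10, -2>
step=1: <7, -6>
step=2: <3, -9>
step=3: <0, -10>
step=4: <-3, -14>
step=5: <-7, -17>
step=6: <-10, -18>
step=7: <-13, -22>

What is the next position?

<-17, -25>

The moves between consecutive positions are <-3, -4>, <-4, -3>, <-3, -1>, <-3, -4>, <-4, -3>, <-3, -1>, <-3, -4>; they repeat the 3-cycle [<-3, -4>, <-4, -3>, <-3, -1>].
step 8: apply <-4, -3> → <-17, -25>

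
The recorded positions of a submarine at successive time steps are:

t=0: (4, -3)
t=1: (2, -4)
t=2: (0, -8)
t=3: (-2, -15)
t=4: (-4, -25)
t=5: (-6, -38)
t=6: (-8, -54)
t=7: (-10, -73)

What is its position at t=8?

(-12, -95)

Taking differences between consecutive positions: (-2, -1), (-2, -4), (-2, -7), (-2, -10), (-2, -13), (-2, -16), (-2, -19). These grow by (+0, -3) each step.
step 8: (-10, -73) + (-2, -22) → (-12, -95)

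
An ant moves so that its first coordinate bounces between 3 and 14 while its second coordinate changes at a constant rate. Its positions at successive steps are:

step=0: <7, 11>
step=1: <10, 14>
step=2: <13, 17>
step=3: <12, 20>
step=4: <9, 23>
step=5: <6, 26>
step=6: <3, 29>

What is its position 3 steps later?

<12, 38>

The first coordinate travels 3 per step and bounces off the walls at 3 and 14.
  step 7: 3 → 6
  step 8: 6 → 9
  step 9: 9 → 12
The second coordinate changes by +3 each step: at step 9 it is 38.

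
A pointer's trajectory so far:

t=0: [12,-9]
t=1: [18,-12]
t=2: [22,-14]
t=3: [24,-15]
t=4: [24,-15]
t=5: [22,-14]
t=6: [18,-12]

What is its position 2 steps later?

First differences are [+6,-3], [+4,-2], [+2,-1], [+0,+0], [-2,+1], [-4,+2]; their common second difference is [-2,+1] (constant acceleration).
step 7: [18,-12] + [-6,+3] → [12,-9]
step 8: [12,-9] + [-8,+4] → [4,-5]

[4,-5]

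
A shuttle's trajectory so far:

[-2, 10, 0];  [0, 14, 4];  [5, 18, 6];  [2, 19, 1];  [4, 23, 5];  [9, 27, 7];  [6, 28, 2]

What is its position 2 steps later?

Differencing gives [+2, +4, +4], [+5, +4, +2], [-3, +1, -5], [+2, +4, +4], [+5, +4, +2], [-3, +1, -5]. This is the pattern [+2, +4, +4], [+5, +4, +2], [-3, +1, -5] repeated.
step 7: apply [+2, +4, +4] → [8, 32, 6]
step 8: apply [+5, +4, +2] → [13, 36, 8]

[13, 36, 8]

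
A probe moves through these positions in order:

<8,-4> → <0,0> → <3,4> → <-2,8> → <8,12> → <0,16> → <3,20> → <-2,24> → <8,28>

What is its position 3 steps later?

<-2,40>

First: cycles through 8, 0, 3, -2 every 4 steps. Step 11 lands at position 3 of the cycle → -2.
Second: linear, +4 per step → 40 at step 11.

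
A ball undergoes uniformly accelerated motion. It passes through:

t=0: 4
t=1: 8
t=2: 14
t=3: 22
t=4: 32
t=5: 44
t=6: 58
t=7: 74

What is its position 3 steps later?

Successive displacements: +4, +6, +8, +10, +12, +14, +16 — each changes by +2.
step 8: 74 + 18 → 92
step 9: 92 + 20 → 112
step 10: 112 + 22 → 134

134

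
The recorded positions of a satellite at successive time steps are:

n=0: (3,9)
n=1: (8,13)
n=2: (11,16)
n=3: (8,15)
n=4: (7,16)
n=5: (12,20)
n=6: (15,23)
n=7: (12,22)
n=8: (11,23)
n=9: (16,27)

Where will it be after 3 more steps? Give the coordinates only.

Differencing gives (+5,+4), (+3,+3), (-3,-1), (-1,+1), (+5,+4), (+3,+3), (-3,-1), (-1,+1), (+5,+4). This is the pattern (+5,+4), (+3,+3), (-3,-1), (-1,+1) repeated.
step 10: apply (+3,+3) → (19,30)
step 11: apply (-3,-1) → (16,29)
step 12: apply (-1,+1) → (15,30)

(15,30)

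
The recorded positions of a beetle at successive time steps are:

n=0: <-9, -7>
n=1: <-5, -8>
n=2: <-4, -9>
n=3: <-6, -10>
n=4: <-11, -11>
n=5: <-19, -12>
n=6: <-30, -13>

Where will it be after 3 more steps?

<-81, -16>

First differences are <+4, -1>, <+1, -1>, <-2, -1>, <-5, -1>, <-8, -1>, <-11, -1>; their common second difference is <-3, +0> (constant acceleration).
step 7: <-30, -13> + <-14, -1> → <-44, -14>
step 8: <-44, -14> + <-17, -1> → <-61, -15>
step 9: <-61, -15> + <-20, -1> → <-81, -16>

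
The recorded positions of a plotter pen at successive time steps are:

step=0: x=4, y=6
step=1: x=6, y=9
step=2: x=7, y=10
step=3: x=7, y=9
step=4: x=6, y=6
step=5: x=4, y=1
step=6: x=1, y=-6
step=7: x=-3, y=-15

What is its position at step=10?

x=-21, y=-54

Taking differences between consecutive positions: (+2,+3), (+1,+1), (+0,-1), (-1,-3), (-2,-5), (-3,-7), (-4,-9). These grow by (-1,-2) each step.
step 8: x=-3, y=-15 + (-5,-11) → x=-8, y=-26
step 9: x=-8, y=-26 + (-6,-13) → x=-14, y=-39
step 10: x=-14, y=-39 + (-7,-15) → x=-21, y=-54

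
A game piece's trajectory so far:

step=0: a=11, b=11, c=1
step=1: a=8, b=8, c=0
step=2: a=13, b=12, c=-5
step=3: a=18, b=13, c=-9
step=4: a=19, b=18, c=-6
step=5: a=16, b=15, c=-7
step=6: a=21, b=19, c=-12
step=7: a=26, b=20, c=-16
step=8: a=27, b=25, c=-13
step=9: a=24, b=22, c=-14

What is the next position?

Differencing gives (-3, -3, -1), (+5, +4, -5), (+5, +1, -4), (+1, +5, +3), (-3, -3, -1), (+5, +4, -5), (+5, +1, -4), (+1, +5, +3), (-3, -3, -1). This is the pattern (-3, -3, -1), (+5, +4, -5), (+5, +1, -4), (+1, +5, +3) repeated.
step 10: apply (+5, +4, -5) → a=29, b=26, c=-19

a=29, b=26, c=-19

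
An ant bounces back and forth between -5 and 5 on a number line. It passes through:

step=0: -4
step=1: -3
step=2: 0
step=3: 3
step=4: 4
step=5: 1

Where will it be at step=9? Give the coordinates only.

1

The value reflects between -5 and 5, moving 3 per step.
  step 6: 1 → -2
  step 7: -2 → -5
  step 8: -5 → -2
  step 9: -2 → 1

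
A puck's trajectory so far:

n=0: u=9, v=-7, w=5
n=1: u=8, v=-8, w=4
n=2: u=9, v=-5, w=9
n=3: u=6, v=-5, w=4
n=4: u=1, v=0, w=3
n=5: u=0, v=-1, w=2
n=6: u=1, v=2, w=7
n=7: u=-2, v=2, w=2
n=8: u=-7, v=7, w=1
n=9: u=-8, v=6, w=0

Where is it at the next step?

Differencing gives (-1, -1, -1), (+1, +3, +5), (-3, +0, -5), (-5, +5, -1), (-1, -1, -1), (+1, +3, +5), (-3, +0, -5), (-5, +5, -1), (-1, -1, -1). This is the pattern (-1, -1, -1), (+1, +3, +5), (-3, +0, -5), (-5, +5, -1) repeated.
step 10: apply (+1, +3, +5) → u=-7, v=9, w=5

u=-7, v=9, w=5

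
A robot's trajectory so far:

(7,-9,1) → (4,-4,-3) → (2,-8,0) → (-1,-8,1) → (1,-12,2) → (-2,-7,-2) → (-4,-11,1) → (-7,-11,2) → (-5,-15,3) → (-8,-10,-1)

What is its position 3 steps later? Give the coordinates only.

The moves between consecutive positions are (-3,+5,-4), (-2,-4,+3), (-3,+0,+1), (+2,-4,+1), (-3,+5,-4), (-2,-4,+3), (-3,+0,+1), (+2,-4,+1), (-3,+5,-4); they repeat the 4-cycle [(-3,+5,-4), (-2,-4,+3), (-3,+0,+1), (+2,-4,+1)].
step 10: apply (-2,-4,+3) → (-10,-14,2)
step 11: apply (-3,+0,+1) → (-13,-14,3)
step 12: apply (+2,-4,+1) → (-11,-18,4)

(-11,-18,4)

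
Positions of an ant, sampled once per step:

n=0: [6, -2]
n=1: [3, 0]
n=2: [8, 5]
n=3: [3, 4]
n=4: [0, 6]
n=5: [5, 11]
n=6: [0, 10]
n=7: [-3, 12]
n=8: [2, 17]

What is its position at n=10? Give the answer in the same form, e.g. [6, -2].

[-6, 18]

The moves between consecutive positions are [-3, +2], [+5, +5], [-5, -1], [-3, +2], [+5, +5], [-5, -1], [-3, +2], [+5, +5]; they repeat the 3-cycle [[-3, +2], [+5, +5], [-5, -1]].
step 9: apply [-5, -1] → [-3, 16]
step 10: apply [-3, +2] → [-6, 18]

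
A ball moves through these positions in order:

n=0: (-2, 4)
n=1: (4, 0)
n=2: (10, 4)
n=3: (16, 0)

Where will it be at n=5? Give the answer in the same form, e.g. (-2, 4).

First: linear, +6 per step → 28 at step 5.
Second: cycles through 4, 0 every 2 steps. Step 5 lands at position 1 of the cycle → 0.

(28, 0)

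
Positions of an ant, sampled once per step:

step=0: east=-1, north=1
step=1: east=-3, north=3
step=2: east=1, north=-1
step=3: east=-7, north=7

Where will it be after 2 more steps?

east=-23, north=23

The jumps are (-2, +2), (+4, -4), (-8, +8) — a geometric progression with ratio -2.
step 4: east=-7, north=7 + (+16, -16) → east=9, north=-9
step 5: east=9, north=-9 + (-32, +32) → east=-23, north=23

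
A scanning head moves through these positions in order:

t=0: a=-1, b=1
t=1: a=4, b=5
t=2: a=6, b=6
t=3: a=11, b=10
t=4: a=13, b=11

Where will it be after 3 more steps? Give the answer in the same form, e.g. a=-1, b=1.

a=25, b=20

Differencing gives (+5,+4), (+2,+1), (+5,+4), (+2,+1). This is the pattern (+5,+4), (+2,+1) repeated.
step 5: apply (+5,+4) → a=18, b=15
step 6: apply (+2,+1) → a=20, b=16
step 7: apply (+5,+4) → a=25, b=20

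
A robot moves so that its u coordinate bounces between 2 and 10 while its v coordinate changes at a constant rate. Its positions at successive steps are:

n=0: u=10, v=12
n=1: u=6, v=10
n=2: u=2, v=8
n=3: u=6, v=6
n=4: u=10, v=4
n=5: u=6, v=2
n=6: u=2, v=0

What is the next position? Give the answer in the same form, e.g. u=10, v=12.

u=6, v=-2

The u coordinate reflects between 2 and 10, moving 4 per step.
  step 7: 2 → 6
The v coordinate changes by -2 each step: at step 7 it is -2.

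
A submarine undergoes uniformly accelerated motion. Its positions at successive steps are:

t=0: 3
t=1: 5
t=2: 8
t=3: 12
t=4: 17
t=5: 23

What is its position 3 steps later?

47

Taking differences between consecutive positions: +2, +3, +4, +5, +6. These grow by +1 each step.
step 6: 23 + 7 → 30
step 7: 30 + 8 → 38
step 8: 38 + 9 → 47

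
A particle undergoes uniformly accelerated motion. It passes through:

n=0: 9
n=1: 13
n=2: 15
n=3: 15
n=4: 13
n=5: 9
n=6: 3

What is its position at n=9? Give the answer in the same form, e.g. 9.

Successive displacements: +4, +2, +0, -2, -4, -6 — each changes by -2.
step 7: 3 − 8 → -5
step 8: -5 − 10 → -15
step 9: -15 − 12 → -27

-27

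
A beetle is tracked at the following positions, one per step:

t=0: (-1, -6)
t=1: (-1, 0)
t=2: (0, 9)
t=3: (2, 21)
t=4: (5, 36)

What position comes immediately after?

(9, 54)

First differences are (+0, +6), (+1, +9), (+2, +12), (+3, +15); their common second difference is (+1, +3) (constant acceleration).
step 5: (5, 36) + (+4, +18) → (9, 54)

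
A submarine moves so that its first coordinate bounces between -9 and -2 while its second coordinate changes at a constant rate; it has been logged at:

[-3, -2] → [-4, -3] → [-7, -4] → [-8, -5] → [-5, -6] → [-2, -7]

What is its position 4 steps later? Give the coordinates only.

[-4, -11]

The first coordinate reflects between -9 and -2, moving 3 per step.
  step 6: -2 → -5
  step 7: -5 → -8
  step 8: -8 → -7
  step 9: -7 → -4
The second coordinate changes by -1 each step: at step 9 it is -11.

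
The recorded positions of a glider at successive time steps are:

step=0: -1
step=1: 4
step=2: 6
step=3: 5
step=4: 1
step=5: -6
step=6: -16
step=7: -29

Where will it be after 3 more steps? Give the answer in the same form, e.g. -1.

Taking differences between consecutive positions: +5, +2, -1, -4, -7, -10, -13. These grow by -3 each step.
step 8: -29 − 16 → -45
step 9: -45 − 19 → -64
step 10: -64 − 22 → -86

-86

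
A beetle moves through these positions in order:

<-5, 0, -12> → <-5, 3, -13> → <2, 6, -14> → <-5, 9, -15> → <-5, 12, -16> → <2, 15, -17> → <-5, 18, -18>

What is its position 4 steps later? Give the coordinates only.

<-5, 30, -22>

First: cycles through -5, -5, 2 every 3 steps. Step 10 lands at position 1 of the cycle → -5.
Second: linear, +3 per step → 30 at step 10.
Third: linear, -1 per step → -22 at step 10.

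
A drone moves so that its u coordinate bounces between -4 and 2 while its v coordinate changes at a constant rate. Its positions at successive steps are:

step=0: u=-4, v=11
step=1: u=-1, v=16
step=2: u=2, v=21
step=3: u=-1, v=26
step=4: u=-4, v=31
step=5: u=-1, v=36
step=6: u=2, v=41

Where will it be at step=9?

The u coordinate travels 3 per step and bounces off the walls at -4 and 2.
  step 7: 2 → -1
  step 8: -1 → -4
  step 9: -4 → -1
The v coordinate changes by +5 each step: at step 9 it is 56.

u=-1, v=56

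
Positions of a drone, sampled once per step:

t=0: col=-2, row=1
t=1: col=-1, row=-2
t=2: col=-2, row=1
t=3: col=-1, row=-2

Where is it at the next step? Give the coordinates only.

col=-2, row=1

Step-to-step displacements: (+1,-3), (-1,+3), (+1,-3); each is -1× the previous.
step 4: col=-1, row=-2 + (-1,+3) → col=-2, row=1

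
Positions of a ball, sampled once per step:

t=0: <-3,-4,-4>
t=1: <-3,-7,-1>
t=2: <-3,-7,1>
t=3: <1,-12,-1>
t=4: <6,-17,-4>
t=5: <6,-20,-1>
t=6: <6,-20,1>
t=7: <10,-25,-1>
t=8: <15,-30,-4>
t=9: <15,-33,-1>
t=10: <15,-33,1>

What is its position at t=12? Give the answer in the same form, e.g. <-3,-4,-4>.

<24,-43,-4>

Differencing gives <+0,-3,+3>, <+0,+0,+2>, <+4,-5,-2>, <+5,-5,-3>, <+0,-3,+3>, <+0,+0,+2>, <+4,-5,-2>, <+5,-5,-3>, <+0,-3,+3>, <+0,+0,+2>. This is the pattern <+0,-3,+3>, <+0,+0,+2>, <+4,-5,-2>, <+5,-5,-3> repeated.
step 11: apply <+4,-5,-2> → <19,-38,-1>
step 12: apply <+5,-5,-3> → <24,-43,-4>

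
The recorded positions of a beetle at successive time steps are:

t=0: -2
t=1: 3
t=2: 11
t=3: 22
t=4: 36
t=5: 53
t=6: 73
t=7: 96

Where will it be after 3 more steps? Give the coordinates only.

183

Taking differences between consecutive positions: +5, +8, +11, +14, +17, +20, +23. These grow by +3 each step.
step 8: 96 + 26 → 122
step 9: 122 + 29 → 151
step 10: 151 + 32 → 183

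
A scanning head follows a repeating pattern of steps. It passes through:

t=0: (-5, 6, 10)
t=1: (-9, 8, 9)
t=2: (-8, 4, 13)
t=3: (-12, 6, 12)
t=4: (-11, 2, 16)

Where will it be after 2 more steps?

(-14, 0, 19)

Differencing gives (-4, +2, -1), (+1, -4, +4), (-4, +2, -1), (+1, -4, +4). This is the pattern (-4, +2, -1), (+1, -4, +4) repeated.
step 5: apply (-4, +2, -1) → (-15, 4, 15)
step 6: apply (+1, -4, +4) → (-14, 0, 19)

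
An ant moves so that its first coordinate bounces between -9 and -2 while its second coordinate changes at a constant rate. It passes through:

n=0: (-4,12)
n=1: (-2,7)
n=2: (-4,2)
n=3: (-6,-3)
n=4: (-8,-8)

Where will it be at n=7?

(-4,-23)

The first coordinate travels 2 per step and bounces off the walls at -9 and -2.
  step 5: -8 → -8
  step 6: -8 → -6
  step 7: -6 → -4
The second coordinate changes by -5 each step: at step 7 it is -23.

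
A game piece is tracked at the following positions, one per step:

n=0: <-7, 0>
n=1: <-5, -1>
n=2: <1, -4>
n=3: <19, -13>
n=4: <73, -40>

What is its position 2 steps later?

<721, -364>

Consecutive displacements <+2, -1>, <+6, -3>, <+18, -9>, <+54, -27> scale by a factor of 3 each step.
step 5: <73, -40> + <+162, -81> → <235, -121>
step 6: <235, -121> + <+486, -243> → <721, -364>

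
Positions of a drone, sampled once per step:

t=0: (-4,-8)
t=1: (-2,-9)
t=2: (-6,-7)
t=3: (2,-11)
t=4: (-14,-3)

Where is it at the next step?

The jumps are (+2,-1), (-4,+2), (+8,-4), (-16,+8) — a geometric progression with ratio -2.
step 5: (-14,-3) + (+32,-16) → (18,-19)

(18,-19)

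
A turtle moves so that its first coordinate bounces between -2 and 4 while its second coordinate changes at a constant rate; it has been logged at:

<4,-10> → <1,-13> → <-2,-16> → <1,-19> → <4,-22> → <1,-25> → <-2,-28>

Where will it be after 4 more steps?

The first coordinate reflects between -2 and 4, moving 3 per step.
  step 7: -2 → 1
  step 8: 1 → 4
  step 9: 4 → 1
  step 10: 1 → -2
The second coordinate changes by -3 each step: at step 10 it is -40.

<-2,-40>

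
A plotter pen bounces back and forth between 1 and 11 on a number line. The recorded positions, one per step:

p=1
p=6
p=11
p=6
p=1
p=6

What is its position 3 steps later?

The value reflects between 1 and 11, moving 5 per step.
  step 6: 6 → 11
  step 7: 11 → 6
  step 8: 6 → 1

p=1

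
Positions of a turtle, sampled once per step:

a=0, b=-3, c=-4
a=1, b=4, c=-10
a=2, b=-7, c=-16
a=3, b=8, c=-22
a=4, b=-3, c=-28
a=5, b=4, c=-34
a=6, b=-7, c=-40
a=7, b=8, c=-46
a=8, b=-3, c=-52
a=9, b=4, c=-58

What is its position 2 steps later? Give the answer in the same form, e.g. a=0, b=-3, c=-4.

a=11, b=8, c=-70

A: linear, +1 per step → 11 at step 11.
B: cycles through -3, 4, -7, 8 every 4 steps. Step 11 lands at position 3 of the cycle → 8.
C: linear, -6 per step → -70 at step 11.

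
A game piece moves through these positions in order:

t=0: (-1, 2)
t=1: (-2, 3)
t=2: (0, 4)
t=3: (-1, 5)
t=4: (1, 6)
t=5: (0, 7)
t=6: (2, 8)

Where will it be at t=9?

(2, 11)

The moves between consecutive positions are (-1, +1), (+2, +1), (-1, +1), (+2, +1), (-1, +1), (+2, +1); they repeat the 2-cycle [(-1, +1), (+2, +1)].
step 7: apply (-1, +1) → (1, 9)
step 8: apply (+2, +1) → (3, 10)
step 9: apply (-1, +1) → (2, 11)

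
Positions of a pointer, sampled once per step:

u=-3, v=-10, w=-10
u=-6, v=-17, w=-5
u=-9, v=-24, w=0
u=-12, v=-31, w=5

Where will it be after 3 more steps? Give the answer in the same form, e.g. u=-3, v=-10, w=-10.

Constant displacement of (-3,-7,+5) per step.
step 4: u=-12, v=-31, w=5 + (-3,-7,+5) → u=-15, v=-38, w=10
step 5: u=-15, v=-38, w=10 + (-3,-7,+5) → u=-18, v=-45, w=15
step 6: u=-18, v=-45, w=15 + (-3,-7,+5) → u=-21, v=-52, w=20

u=-21, v=-52, w=20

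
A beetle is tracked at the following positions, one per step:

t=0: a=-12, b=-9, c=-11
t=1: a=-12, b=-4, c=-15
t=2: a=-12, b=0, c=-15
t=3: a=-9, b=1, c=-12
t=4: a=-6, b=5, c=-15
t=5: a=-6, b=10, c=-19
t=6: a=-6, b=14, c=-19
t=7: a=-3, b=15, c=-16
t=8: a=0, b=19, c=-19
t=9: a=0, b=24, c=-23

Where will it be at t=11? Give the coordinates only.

a=3, b=29, c=-20

The moves between consecutive positions are (+0, +5, -4), (+0, +4, +0), (+3, +1, +3), (+3, +4, -3), (+0, +5, -4), (+0, +4, +0), (+3, +1, +3), (+3, +4, -3), (+0, +5, -4); they repeat the 4-cycle [(+0, +5, -4), (+0, +4, +0), (+3, +1, +3), (+3, +4, -3)].
step 10: apply (+0, +4, +0) → a=0, b=28, c=-23
step 11: apply (+3, +1, +3) → a=3, b=29, c=-20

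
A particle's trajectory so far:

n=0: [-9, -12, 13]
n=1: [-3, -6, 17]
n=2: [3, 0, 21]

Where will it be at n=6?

The position changes by [+6, +6, +4] every step.
step 3: [3, 0, 21] + [+6, +6, +4] → [9, 6, 25]
step 4: [9, 6, 25] + [+6, +6, +4] → [15, 12, 29]
step 5: [15, 12, 29] + [+6, +6, +4] → [21, 18, 33]
step 6: [21, 18, 33] + [+6, +6, +4] → [27, 24, 37]

[27, 24, 37]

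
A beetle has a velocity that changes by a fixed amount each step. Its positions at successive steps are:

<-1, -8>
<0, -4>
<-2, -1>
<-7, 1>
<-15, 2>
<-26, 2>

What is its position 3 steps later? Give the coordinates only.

<-77, -4>

First differences are <+1, +4>, <-2, +3>, <-5, +2>, <-8, +1>, <-11, +0>; their common second difference is <-3, -1> (constant acceleration).
step 6: <-26, 2> + <-14, -1> → <-40, 1>
step 7: <-40, 1> + <-17, -2> → <-57, -1>
step 8: <-57, -1> + <-20, -3> → <-77, -4>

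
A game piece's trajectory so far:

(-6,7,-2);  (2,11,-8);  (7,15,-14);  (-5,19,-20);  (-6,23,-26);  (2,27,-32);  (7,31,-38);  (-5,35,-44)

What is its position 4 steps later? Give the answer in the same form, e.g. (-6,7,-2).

(-5,51,-68)

The first coordinate repeats the cycle [-6, 2, 7, -5] with period 4; step 11 mod 4 = 3, giving -5.
The second coordinate changes by +4 each step, so at step 11 it is 7 + 11·(4) = 51.
The third coordinate changes by -6 each step, so at step 11 it is -2 + 11·(-6) = -68.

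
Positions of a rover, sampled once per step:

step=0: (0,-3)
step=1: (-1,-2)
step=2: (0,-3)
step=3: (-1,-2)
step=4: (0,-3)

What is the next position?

(-1,-2)

Step-to-step displacements: (-1,+1), (+1,-1), (-1,+1), (+1,-1); each is -1× the previous.
step 5: (0,-3) + (-1,+1) → (-1,-2)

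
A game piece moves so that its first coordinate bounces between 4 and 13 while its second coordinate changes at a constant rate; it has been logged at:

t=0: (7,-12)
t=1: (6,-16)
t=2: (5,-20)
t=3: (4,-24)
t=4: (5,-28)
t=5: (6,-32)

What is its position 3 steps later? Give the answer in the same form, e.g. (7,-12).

(9,-44)

The first coordinate travels 1 per step and bounces off the walls at 4 and 13.
  step 6: 6 → 7
  step 7: 7 → 8
  step 8: 8 → 9
The second coordinate changes by -4 each step: at step 8 it is -44.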